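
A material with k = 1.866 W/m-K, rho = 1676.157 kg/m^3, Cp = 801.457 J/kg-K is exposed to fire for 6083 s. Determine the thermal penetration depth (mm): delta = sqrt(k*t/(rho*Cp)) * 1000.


alpha = 1.866 / (1676.157 * 801.457) = 1.3890e-06 m^2/s
alpha * t = 0.0084496
delta = sqrt(0.0084496) * 1000 = 91.922 mm

91.922 mm


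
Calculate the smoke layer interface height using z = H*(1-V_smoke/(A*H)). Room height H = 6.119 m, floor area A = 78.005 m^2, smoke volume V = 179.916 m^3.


V/(A*H) = 0.37694
1 - 0.37694 = 0.62306
z = 6.119 * 0.62306 = 3.8125 m

3.8125 m


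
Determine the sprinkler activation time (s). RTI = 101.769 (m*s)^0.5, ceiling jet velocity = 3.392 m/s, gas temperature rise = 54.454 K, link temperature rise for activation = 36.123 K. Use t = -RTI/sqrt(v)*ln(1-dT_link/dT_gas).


dT_link/dT_gas = 0.66337
ln(1 - 0.66337) = -1.0888
t = -101.769 / sqrt(3.392) * -1.0888 = 60.162 s

60.162 s


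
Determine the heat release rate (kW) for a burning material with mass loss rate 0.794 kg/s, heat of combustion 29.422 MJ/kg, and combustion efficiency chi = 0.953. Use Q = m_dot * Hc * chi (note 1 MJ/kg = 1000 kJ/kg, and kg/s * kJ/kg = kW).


Hc = 29.422 MJ/kg = 29.422 * 1000 kJ/kg = 29422 kJ/kg
Q = 0.794 kg/s * 29422 kJ/kg * 0.953 = 22263 kW

22263 kW


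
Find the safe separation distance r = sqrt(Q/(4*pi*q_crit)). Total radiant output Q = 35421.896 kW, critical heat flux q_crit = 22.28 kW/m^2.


4*pi*q_crit = 279.98
Q/(4*pi*q_crit) = 126.52
r = sqrt(126.52) = 11.248 m

11.248 m


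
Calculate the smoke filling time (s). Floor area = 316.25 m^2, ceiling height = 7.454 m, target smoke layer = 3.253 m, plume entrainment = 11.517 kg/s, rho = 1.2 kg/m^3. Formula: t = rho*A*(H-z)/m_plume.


H - z = 4.201 m
t = 1.2 * 316.25 * 4.201 / 11.517 = 138.43 s

138.43 s


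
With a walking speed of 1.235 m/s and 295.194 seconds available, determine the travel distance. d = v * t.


d = 1.235 * 295.194 = 364.56 m

364.56 m


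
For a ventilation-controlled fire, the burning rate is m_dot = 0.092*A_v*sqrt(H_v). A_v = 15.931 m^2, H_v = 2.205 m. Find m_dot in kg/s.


sqrt(H_v) = 1.4849
m_dot = 0.092 * 15.931 * 1.4849 = 2.1764 kg/s

2.1764 kg/s


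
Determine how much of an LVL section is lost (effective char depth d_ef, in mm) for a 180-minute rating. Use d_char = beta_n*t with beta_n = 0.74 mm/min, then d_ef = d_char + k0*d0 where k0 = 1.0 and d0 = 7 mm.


d_char = 0.74 * 180 = 133.2 mm
d_ef = 133.2 + 1.0*7 = 140.2 mm

140.2 mm


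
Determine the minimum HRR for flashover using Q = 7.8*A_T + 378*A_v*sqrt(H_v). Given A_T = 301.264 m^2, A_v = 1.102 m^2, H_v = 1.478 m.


7.8*A_T = 2349.9
sqrt(H_v) = 1.2157
378*A_v*sqrt(H_v) = 506.42
Q = 2349.9 + 506.42 = 2856.3 kW

2856.3 kW


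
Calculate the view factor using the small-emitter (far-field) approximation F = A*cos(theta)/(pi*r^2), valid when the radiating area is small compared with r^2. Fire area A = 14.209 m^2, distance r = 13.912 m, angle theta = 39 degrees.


cos(39 deg) = 0.77715
pi*r^2 = 608.04
F = 14.209 * 0.77715 / 608.04 = 0.018161

0.018161


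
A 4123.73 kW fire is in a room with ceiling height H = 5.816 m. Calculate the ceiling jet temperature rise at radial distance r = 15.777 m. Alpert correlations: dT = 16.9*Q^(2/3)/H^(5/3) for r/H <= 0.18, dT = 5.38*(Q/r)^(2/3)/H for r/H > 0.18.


r/H = 15.777 / 5.816 = 2.7127
r/H > 0.18, so dT = 5.38*(Q/r)^(2/3)/H
Q/r = 261.38
(Q/r)^(2/3) = 40.880
dT = 5.38 * 40.880 / 5.816 = 37.815 K

37.815 K


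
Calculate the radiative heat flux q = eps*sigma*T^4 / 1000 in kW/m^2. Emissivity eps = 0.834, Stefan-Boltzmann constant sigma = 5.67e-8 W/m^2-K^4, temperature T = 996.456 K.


T^4 = 9.8590e+11
q = 0.834 * 5.67e-8 * 9.8590e+11 / 1000 = 46.621 kW/m^2

46.621 kW/m^2


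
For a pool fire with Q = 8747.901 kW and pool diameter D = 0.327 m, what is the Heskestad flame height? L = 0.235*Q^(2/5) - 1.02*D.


Q^(2/5) = 37.736
0.235 * Q^(2/5) = 8.8681
1.02 * D = 0.33354
L = 8.5345 m

8.5345 m


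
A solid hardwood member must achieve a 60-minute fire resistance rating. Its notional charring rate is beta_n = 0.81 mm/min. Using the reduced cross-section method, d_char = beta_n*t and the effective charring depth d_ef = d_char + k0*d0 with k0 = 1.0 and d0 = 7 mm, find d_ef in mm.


d_char = 0.81 * 60 = 48.6 mm
d_ef = 48.6 + 1.0*7 = 55.6 mm

55.6 mm


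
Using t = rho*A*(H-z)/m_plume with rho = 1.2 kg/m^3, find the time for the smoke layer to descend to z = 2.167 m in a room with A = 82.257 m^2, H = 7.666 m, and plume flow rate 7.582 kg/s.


H - z = 5.499 m
t = 1.2 * 82.257 * 5.499 / 7.582 = 71.590 s

71.590 s


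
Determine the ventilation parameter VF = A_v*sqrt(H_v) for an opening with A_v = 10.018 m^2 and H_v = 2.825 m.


sqrt(H_v) = 1.6808
VF = 10.018 * 1.6808 = 16.838 m^(5/2)

16.838 m^(5/2)


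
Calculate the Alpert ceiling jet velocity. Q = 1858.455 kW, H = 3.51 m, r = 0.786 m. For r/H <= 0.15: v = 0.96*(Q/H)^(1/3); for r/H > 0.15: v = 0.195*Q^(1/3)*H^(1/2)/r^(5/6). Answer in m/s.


r/H = 0.786 / 3.51 = 0.22393
r/H > 0.15, so v = 0.195*Q^(1/3)*H^(1/2)/r^(5/6)
Q^(1/3) = 12.295
H^(1/2) = 1.8735
r^(5/6) = 0.81819
v = 0.195 * 12.295 * 1.8735 / 0.81819 = 5.4898 m/s

5.4898 m/s


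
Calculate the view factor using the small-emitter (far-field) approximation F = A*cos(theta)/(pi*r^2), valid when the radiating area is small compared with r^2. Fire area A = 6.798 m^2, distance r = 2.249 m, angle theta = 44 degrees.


cos(44 deg) = 0.71934
pi*r^2 = 15.890
F = 6.798 * 0.71934 / 15.890 = 0.30774

0.30774


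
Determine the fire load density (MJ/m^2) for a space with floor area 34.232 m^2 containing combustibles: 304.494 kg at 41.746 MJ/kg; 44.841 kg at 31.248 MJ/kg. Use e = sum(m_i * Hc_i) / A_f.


Total energy = 304.494*41.746 + 44.841*31.248
= 12711.41 + 1401.192
= 14112.60 MJ
e = 14112.60 / 34.232 = 412.26 MJ/m^2

412.26 MJ/m^2


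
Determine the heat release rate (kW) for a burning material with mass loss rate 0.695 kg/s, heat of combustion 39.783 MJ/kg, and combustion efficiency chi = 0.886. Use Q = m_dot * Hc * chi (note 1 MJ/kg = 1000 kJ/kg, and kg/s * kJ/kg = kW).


Hc = 39.783 MJ/kg = 39.783 * 1000 kJ/kg = 39783 kJ/kg
Q = 0.695 kg/s * 39783 kJ/kg * 0.886 = 24497 kW

24497 kW


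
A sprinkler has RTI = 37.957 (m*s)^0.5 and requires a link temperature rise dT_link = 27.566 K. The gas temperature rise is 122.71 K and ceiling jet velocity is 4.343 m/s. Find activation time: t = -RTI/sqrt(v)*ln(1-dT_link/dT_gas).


dT_link/dT_gas = 0.22464
ln(1 - 0.22464) = -0.25443
t = -37.957 / sqrt(4.343) * -0.25443 = 4.6341 s

4.6341 s


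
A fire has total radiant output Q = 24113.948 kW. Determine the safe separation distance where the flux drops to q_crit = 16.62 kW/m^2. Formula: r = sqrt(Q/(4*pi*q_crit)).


4*pi*q_crit = 208.85
Q/(4*pi*q_crit) = 115.46
r = sqrt(115.46) = 10.745 m

10.745 m


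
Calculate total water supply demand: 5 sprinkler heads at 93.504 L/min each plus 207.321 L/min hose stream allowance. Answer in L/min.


Sprinkler demand = 5 * 93.504 = 467.52 L/min
Total = 467.52 + 207.321 = 674.841 L/min

674.841 L/min


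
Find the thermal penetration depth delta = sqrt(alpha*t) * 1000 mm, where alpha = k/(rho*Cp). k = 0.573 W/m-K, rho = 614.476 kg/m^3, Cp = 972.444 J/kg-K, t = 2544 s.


alpha = 0.573 / (614.476 * 972.444) = 9.5893e-07 m^2/s
alpha * t = 0.0024395
delta = sqrt(0.0024395) * 1000 = 49.391 mm

49.391 mm


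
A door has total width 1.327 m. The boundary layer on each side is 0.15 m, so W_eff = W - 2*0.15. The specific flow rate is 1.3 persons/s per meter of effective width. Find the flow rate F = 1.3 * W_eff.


W_eff = 1.327 - 0.30 = 1.027 m
F = 1.3 * 1.027 = 1.3351 persons/s

1.3351 persons/s


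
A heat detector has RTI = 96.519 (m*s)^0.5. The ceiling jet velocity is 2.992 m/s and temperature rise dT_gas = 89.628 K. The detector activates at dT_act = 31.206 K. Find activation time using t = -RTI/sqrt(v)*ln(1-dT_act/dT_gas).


dT_act/dT_gas = 0.34817
ln(1 - 0.34817) = -0.42798
t = -96.519 / sqrt(2.992) * -0.42798 = 23.881 s

23.881 s


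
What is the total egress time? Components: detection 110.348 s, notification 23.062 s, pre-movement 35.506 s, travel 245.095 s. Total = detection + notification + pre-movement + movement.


Total = 110.348 + 23.062 + 35.506 + 245.095 = 414.011 s

414.011 s


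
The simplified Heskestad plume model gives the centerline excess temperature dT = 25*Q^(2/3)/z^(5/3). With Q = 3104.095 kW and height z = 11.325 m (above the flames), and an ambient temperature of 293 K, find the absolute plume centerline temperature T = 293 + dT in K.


Q^(2/3) = 212.79
z^(5/3) = 57.112
dT = 25 * 212.79 / 57.112 = 93.146 K
T = 293 + 93.146 = 386.15 K

386.15 K


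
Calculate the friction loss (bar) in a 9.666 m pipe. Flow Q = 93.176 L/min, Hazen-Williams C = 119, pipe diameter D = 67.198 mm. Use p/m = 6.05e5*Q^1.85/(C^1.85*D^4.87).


Q^1.85 = 4397.6
C^1.85 = 6914.5
D^4.87 = 7.9291e+08
p/m = 0.00048527 bar/m
p_total = 0.00048527 * 9.666 = 0.0046906 bar

0.0046906 bar


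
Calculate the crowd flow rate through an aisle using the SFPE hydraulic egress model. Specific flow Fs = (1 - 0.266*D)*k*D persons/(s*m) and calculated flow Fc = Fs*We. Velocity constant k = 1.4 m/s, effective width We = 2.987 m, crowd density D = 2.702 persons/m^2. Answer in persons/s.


1 - 0.266*D = 1 - 0.266*2.702 = 0.28127
Fs = 0.28127 * 1.4 * 2.702 = 1.0640 persons/(s*m)
Fc = 1.0640 * 2.987 = 3.1781 persons/s

3.1781 persons/s


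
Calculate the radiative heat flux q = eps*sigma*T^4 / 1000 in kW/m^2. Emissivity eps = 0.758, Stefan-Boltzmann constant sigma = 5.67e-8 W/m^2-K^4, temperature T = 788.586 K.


T^4 = 3.8672e+11
q = 0.758 * 5.67e-8 * 3.8672e+11 / 1000 = 16.621 kW/m^2

16.621 kW/m^2


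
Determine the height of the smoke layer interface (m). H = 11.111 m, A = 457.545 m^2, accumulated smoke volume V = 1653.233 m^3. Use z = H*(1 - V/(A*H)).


V/(A*H) = 0.32520
1 - 0.32520 = 0.67480
z = 11.111 * 0.67480 = 7.4977 m

7.4977 m


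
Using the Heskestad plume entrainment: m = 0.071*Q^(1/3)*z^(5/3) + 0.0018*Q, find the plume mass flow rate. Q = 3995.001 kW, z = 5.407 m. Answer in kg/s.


Q^(1/3) = 15.867
z^(5/3) = 16.657
First term = 0.071 * 15.867 * 16.657 = 18.765
Second term = 0.0018 * 3995.001 = 7.1910
m = 25.956 kg/s

25.956 kg/s


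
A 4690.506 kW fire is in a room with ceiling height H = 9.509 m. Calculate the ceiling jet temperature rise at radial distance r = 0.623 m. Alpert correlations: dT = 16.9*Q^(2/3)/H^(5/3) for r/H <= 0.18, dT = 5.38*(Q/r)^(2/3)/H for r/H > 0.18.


r/H = 0.623 / 9.509 = 0.065517
r/H <= 0.18, so dT = 16.9*Q^(2/3)/H^(5/3)
Q^(2/3) = 280.21
H^(5/3) = 42.680
dT = 16.9 * 280.21 / 42.680 = 110.95 K

110.95 K


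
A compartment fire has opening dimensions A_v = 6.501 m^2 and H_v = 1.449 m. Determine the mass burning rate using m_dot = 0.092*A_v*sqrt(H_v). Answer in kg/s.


sqrt(H_v) = 1.2037
m_dot = 0.092 * 6.501 * 1.2037 = 0.71995 kg/s

0.71995 kg/s


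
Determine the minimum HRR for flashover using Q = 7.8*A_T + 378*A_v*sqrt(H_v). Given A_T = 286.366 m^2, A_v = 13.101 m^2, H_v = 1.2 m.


7.8*A_T = 2233.7
sqrt(H_v) = 1.0954
378*A_v*sqrt(H_v) = 5424.8
Q = 2233.7 + 5424.8 = 7658.5 kW

7658.5 kW


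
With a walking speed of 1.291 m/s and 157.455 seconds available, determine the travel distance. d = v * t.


d = 1.291 * 157.455 = 203.27 m

203.27 m


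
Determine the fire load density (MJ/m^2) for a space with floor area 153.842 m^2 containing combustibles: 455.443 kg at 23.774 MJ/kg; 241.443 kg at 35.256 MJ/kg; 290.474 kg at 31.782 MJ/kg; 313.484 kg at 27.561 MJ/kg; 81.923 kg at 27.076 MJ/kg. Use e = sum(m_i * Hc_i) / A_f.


Total energy = 455.443*23.774 + 241.443*35.256 + 290.474*31.782 + 313.484*27.561 + 81.923*27.076
= 10827.70 + 8512.314 + 9231.845 + 8639.933 + 2218.147
= 39429.94 MJ
e = 39429.94 / 153.842 = 256.30 MJ/m^2

256.30 MJ/m^2


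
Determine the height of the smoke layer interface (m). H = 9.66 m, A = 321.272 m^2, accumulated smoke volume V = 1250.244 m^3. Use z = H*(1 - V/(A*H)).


V/(A*H) = 0.40285
1 - 0.40285 = 0.59715
z = 9.66 * 0.59715 = 5.7685 m

5.7685 m


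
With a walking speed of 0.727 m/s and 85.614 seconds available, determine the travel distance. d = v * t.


d = 0.727 * 85.614 = 62.241 m

62.241 m


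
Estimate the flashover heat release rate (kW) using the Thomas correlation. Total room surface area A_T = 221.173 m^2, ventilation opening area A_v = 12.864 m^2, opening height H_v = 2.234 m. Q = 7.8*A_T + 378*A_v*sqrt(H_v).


7.8*A_T = 1725.1
sqrt(H_v) = 1.4947
378*A_v*sqrt(H_v) = 7267.9
Q = 1725.1 + 7267.9 = 8993.1 kW

8993.1 kW


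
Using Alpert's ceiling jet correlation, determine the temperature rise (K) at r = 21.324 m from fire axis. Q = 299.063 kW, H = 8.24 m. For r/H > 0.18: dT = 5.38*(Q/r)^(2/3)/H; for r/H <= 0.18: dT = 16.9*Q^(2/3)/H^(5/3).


r/H = 21.324 / 8.24 = 2.5879
r/H > 0.18, so dT = 5.38*(Q/r)^(2/3)/H
Q/r = 14.025
(Q/r)^(2/3) = 5.8156
dT = 5.38 * 5.8156 / 8.24 = 3.7971 K

3.7971 K


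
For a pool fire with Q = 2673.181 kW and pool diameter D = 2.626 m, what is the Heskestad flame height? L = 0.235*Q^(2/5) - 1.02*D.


Q^(2/5) = 23.486
0.235 * Q^(2/5) = 5.5192
1.02 * D = 2.6785
L = 2.8407 m

2.8407 m


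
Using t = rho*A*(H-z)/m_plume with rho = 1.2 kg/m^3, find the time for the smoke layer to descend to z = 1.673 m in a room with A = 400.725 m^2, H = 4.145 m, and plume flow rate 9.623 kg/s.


H - z = 2.472 m
t = 1.2 * 400.725 * 2.472 / 9.623 = 123.53 s

123.53 s


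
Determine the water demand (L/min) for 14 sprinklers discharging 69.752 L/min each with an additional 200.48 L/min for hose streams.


Sprinkler demand = 14 * 69.752 = 976.528 L/min
Total = 976.528 + 200.48 = 1177.008 L/min

1177.008 L/min


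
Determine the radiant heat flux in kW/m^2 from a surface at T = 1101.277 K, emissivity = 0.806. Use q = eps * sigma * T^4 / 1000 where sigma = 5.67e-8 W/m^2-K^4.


T^4 = 1.4709e+12
q = 0.806 * 5.67e-8 * 1.4709e+12 / 1000 = 67.221 kW/m^2

67.221 kW/m^2


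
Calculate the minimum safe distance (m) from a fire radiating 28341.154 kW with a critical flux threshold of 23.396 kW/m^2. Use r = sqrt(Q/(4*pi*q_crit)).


4*pi*q_crit = 294.00
Q/(4*pi*q_crit) = 96.398
r = sqrt(96.398) = 9.8182 m

9.8182 m


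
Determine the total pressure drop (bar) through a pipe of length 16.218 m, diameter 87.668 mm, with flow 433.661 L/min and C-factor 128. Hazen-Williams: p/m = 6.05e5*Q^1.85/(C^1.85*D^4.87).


Q^1.85 = 75636
C^1.85 = 7913.0
D^4.87 = 2.8949e+09
p/m = 0.0019976 bar/m
p_total = 0.0019976 * 16.218 = 0.032397 bar

0.032397 bar


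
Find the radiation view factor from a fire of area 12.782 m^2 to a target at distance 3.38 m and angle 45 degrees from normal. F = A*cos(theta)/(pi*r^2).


cos(45 deg) = 0.70711
pi*r^2 = 35.891
F = 12.782 * 0.70711 / 35.891 = 0.25183

0.25183


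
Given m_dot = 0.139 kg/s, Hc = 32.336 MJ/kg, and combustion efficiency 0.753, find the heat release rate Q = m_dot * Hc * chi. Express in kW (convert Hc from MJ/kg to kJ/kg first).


Hc = 32.336 MJ/kg = 32.336 * 1000 kJ/kg = 32336 kJ/kg
Q = 0.139 kg/s * 32336 kJ/kg * 0.753 = 3384.5 kW

3384.5 kW


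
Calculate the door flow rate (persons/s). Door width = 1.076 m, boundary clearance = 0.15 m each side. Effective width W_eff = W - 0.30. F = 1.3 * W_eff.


W_eff = 1.076 - 0.30 = 0.776 m
F = 1.3 * 0.776 = 1.0088 persons/s

1.0088 persons/s


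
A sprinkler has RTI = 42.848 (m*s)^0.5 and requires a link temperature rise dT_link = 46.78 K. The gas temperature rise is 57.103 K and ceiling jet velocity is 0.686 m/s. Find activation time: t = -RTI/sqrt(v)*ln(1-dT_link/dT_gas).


dT_link/dT_gas = 0.81922
ln(1 - 0.81922) = -1.7105
t = -42.848 / sqrt(0.686) * -1.7105 = 88.489 s

88.489 s


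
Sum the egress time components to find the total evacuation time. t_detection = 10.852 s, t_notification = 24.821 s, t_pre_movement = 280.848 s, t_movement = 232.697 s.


Total = 10.852 + 24.821 + 280.848 + 232.697 = 549.218 s

549.218 s


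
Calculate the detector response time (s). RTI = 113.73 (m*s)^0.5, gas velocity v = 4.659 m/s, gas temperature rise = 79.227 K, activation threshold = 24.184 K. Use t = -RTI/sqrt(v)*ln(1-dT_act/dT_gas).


dT_act/dT_gas = 0.30525
ln(1 - 0.30525) = -0.36420
t = -113.73 / sqrt(4.659) * -0.36420 = 19.190 s

19.190 s


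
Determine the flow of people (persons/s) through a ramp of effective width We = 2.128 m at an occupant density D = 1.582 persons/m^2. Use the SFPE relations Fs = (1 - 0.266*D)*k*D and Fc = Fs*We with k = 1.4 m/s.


1 - 0.266*D = 1 - 0.266*1.582 = 0.57919
Fs = 0.57919 * 1.4 * 1.582 = 1.2828 persons/(s*m)
Fc = 1.2828 * 2.128 = 2.7298 persons/s

2.7298 persons/s


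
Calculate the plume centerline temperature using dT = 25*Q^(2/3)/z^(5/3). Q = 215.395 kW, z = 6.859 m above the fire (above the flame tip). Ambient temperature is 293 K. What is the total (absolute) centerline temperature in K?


Q^(2/3) = 35.933
z^(5/3) = 24.761
dT = 25 * 35.933 / 24.761 = 36.280 K
T = 293 + 36.280 = 329.28 K

329.28 K


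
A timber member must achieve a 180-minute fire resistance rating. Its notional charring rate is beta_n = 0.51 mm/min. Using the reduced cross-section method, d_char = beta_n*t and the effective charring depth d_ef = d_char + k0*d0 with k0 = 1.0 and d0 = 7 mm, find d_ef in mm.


d_char = 0.51 * 180 = 91.8 mm
d_ef = 91.8 + 1.0*7 = 98.8 mm

98.8 mm


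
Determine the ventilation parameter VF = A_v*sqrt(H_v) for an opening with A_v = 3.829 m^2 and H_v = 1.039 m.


sqrt(H_v) = 1.0193
VF = 3.829 * 1.0193 = 3.9030 m^(5/2)

3.9030 m^(5/2)


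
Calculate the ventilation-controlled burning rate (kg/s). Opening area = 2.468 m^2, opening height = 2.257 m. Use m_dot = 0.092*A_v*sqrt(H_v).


sqrt(H_v) = 1.5023
m_dot = 0.092 * 2.468 * 1.5023 = 0.34111 kg/s

0.34111 kg/s


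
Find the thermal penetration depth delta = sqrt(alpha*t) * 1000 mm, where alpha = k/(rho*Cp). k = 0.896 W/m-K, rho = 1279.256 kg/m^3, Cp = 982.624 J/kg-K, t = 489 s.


alpha = 0.896 / (1279.256 * 982.624) = 7.1279e-07 m^2/s
alpha * t = 0.00034856
delta = sqrt(0.00034856) * 1000 = 18.670 mm

18.670 mm


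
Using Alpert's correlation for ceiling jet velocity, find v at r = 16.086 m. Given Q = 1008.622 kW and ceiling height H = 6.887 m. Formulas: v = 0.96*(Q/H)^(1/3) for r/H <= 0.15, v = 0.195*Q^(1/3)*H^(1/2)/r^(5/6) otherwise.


r/H = 16.086 / 6.887 = 2.3357
r/H > 0.15, so v = 0.195*Q^(1/3)*H^(1/2)/r^(5/6)
Q^(1/3) = 10.029
H^(1/2) = 2.6243
r^(5/6) = 10.124
v = 0.195 * 10.029 * 2.6243 / 10.124 = 0.50690 m/s

0.50690 m/s


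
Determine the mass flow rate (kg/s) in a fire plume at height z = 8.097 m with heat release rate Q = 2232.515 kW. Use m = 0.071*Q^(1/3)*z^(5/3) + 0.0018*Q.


Q^(1/3) = 13.070
z^(5/3) = 32.649
First term = 0.071 * 13.070 * 32.649 = 30.297
Second term = 0.0018 * 2232.515 = 4.0185
m = 34.315 kg/s

34.315 kg/s


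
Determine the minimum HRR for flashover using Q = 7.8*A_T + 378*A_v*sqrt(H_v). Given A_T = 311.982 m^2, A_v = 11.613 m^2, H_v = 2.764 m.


7.8*A_T = 2433.5
sqrt(H_v) = 1.6625
378*A_v*sqrt(H_v) = 7298.0
Q = 2433.5 + 7298.0 = 9731.5 kW

9731.5 kW


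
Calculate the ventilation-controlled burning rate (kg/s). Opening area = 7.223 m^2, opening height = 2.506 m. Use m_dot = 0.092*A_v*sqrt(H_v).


sqrt(H_v) = 1.5830
m_dot = 0.092 * 7.223 * 1.5830 = 1.0520 kg/s

1.0520 kg/s


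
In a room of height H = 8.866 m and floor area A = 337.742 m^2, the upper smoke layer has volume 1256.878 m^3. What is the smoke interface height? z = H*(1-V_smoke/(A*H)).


V/(A*H) = 0.41974
1 - 0.41974 = 0.58026
z = 8.866 * 0.58026 = 5.1446 m

5.1446 m


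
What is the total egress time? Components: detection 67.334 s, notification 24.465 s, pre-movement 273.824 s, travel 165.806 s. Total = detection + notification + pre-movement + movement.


Total = 67.334 + 24.465 + 273.824 + 165.806 = 531.429 s

531.429 s


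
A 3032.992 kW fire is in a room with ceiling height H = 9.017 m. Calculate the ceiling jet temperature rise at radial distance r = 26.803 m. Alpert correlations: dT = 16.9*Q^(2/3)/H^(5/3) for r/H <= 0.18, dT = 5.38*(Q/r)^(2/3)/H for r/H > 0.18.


r/H = 26.803 / 9.017 = 2.9725
r/H > 0.18, so dT = 5.38*(Q/r)^(2/3)/H
Q/r = 113.16
(Q/r)^(2/3) = 23.395
dT = 5.38 * 23.395 / 9.017 = 13.959 K

13.959 K


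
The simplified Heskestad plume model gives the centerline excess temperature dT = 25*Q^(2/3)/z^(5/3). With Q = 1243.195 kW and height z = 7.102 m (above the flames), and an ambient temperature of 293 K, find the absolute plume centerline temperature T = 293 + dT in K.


Q^(2/3) = 115.62
z^(5/3) = 26.240
dT = 25 * 115.62 / 26.240 = 110.15 K
T = 293 + 110.15 = 403.15 K

403.15 K


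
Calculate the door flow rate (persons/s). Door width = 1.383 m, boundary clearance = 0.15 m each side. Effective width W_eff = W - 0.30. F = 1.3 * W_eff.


W_eff = 1.383 - 0.30 = 1.083 m
F = 1.3 * 1.083 = 1.4079 persons/s

1.4079 persons/s


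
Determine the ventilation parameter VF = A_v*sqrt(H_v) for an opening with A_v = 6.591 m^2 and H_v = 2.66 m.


sqrt(H_v) = 1.6310
VF = 6.591 * 1.6310 = 10.750 m^(5/2)

10.750 m^(5/2)


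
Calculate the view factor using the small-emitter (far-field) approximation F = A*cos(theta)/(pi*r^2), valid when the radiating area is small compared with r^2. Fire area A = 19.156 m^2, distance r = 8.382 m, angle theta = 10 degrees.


cos(10 deg) = 0.98481
pi*r^2 = 220.72
F = 19.156 * 0.98481 / 220.72 = 0.085469

0.085469


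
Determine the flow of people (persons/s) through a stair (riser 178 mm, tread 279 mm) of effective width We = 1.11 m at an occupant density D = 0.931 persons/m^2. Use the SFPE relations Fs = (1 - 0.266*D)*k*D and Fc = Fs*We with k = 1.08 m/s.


1 - 0.266*D = 1 - 0.266*0.931 = 0.75235
Fs = 0.75235 * 1.08 * 0.931 = 0.75648 persons/(s*m)
Fc = 0.75648 * 1.11 = 0.83969 persons/s

0.83969 persons/s


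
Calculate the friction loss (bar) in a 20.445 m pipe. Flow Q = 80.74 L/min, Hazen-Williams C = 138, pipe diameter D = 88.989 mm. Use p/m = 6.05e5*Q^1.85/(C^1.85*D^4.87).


Q^1.85 = 3373.8
C^1.85 = 9094.4
D^4.87 = 3.1136e+09
p/m = 7.2082e-05 bar/m
p_total = 7.2082e-05 * 20.445 = 0.0014737 bar

0.0014737 bar


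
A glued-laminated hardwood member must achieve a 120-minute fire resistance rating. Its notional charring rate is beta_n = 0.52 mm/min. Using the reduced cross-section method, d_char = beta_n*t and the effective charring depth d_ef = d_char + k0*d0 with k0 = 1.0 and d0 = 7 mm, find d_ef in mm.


d_char = 0.52 * 120 = 62.4 mm
d_ef = 62.4 + 1.0*7 = 69.4 mm

69.4 mm


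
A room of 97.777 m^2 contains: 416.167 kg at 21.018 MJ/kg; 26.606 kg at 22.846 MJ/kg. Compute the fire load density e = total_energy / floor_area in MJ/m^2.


Total energy = 416.167*21.018 + 26.606*22.846
= 8746.998 + 607.8407
= 9354.839 MJ
e = 9354.839 / 97.777 = 95.675 MJ/m^2

95.675 MJ/m^2


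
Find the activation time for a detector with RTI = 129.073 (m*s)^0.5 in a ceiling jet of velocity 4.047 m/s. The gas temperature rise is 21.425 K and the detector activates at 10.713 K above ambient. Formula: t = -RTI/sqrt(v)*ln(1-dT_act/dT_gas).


dT_act/dT_gas = 0.50002
ln(1 - 0.50002) = -0.69319
t = -129.073 / sqrt(4.047) * -0.69319 = 44.476 s

44.476 s


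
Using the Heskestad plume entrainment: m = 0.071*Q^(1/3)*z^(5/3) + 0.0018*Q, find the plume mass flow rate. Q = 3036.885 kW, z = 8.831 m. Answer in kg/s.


Q^(1/3) = 14.481
z^(5/3) = 37.730
First term = 0.071 * 14.481 * 37.730 = 38.793
Second term = 0.0018 * 3036.885 = 5.4664
m = 44.259 kg/s

44.259 kg/s


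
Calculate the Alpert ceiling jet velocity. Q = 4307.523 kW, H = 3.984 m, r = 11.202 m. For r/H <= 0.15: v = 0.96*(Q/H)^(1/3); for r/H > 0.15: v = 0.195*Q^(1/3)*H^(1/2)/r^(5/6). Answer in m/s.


r/H = 11.202 / 3.984 = 2.8117
r/H > 0.15, so v = 0.195*Q^(1/3)*H^(1/2)/r^(5/6)
Q^(1/3) = 16.271
H^(1/2) = 1.9960
r^(5/6) = 7.4888
v = 0.195 * 16.271 * 1.9960 / 7.4888 = 0.84565 m/s

0.84565 m/s


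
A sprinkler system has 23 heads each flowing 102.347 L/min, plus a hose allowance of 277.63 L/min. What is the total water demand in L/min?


Sprinkler demand = 23 * 102.347 = 2353.981 L/min
Total = 2353.981 + 277.63 = 2631.611 L/min

2631.611 L/min


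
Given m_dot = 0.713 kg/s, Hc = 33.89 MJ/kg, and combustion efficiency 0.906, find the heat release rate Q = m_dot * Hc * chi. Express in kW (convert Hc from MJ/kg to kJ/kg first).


Hc = 33.89 MJ/kg = 33.89 * 1000 kJ/kg = 33890 kJ/kg
Q = 0.713 kg/s * 33890 kJ/kg * 0.906 = 21892 kW

21892 kW


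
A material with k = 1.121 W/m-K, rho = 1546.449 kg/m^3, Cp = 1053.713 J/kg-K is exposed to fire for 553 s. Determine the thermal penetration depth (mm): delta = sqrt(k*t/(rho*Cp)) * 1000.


alpha = 1.121 / (1546.449 * 1053.713) = 6.8794e-07 m^2/s
alpha * t = 0.00038043
delta = sqrt(0.00038043) * 1000 = 19.505 mm

19.505 mm


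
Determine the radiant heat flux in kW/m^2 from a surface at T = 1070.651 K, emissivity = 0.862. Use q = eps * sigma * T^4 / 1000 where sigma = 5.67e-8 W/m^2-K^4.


T^4 = 1.3140e+12
q = 0.862 * 5.67e-8 * 1.3140e+12 / 1000 = 64.222 kW/m^2

64.222 kW/m^2


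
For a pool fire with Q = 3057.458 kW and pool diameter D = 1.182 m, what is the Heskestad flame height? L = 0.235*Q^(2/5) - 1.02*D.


Q^(2/5) = 24.782
0.235 * Q^(2/5) = 5.8239
1.02 * D = 1.2056
L = 4.6182 m

4.6182 m


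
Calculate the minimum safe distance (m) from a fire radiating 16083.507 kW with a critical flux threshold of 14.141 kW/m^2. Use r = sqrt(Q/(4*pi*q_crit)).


4*pi*q_crit = 177.70
Q/(4*pi*q_crit) = 90.509
r = sqrt(90.509) = 9.5136 m

9.5136 m


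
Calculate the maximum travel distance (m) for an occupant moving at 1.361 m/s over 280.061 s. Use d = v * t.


d = 1.361 * 280.061 = 381.16 m

381.16 m


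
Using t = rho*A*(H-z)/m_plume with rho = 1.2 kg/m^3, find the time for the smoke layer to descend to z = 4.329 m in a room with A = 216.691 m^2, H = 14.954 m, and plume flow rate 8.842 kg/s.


H - z = 10.625 m
t = 1.2 * 216.691 * 10.625 / 8.842 = 312.46 s

312.46 s


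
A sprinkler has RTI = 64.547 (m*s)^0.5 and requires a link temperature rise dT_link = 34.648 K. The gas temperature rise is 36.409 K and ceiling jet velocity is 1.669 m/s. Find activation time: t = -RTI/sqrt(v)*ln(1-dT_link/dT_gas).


dT_link/dT_gas = 0.95163
ln(1 - 0.95163) = -3.0289
t = -64.547 / sqrt(1.669) * -3.0289 = 151.33 s

151.33 s


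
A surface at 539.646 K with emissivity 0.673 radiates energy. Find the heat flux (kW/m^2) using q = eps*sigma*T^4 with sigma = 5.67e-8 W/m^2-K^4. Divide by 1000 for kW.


T^4 = 8.4808e+10
q = 0.673 * 5.67e-8 * 8.4808e+10 / 1000 = 3.2362 kW/m^2

3.2362 kW/m^2


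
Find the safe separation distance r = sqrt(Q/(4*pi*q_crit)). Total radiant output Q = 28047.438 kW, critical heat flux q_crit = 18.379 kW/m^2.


4*pi*q_crit = 230.96
Q/(4*pi*q_crit) = 121.44
r = sqrt(121.44) = 11.020 m

11.020 m


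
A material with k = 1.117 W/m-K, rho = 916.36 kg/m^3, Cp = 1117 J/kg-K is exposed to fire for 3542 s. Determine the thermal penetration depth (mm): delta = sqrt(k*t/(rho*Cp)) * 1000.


alpha = 1.117 / (916.36 * 1117) = 1.0913e-06 m^2/s
alpha * t = 0.0038653
delta = sqrt(0.0038653) * 1000 = 62.171 mm

62.171 mm


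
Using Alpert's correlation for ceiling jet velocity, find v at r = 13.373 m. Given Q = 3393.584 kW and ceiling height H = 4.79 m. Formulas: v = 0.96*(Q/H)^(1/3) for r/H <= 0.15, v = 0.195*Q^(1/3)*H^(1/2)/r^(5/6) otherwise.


r/H = 13.373 / 4.79 = 2.7919
r/H > 0.15, so v = 0.195*Q^(1/3)*H^(1/2)/r^(5/6)
Q^(1/3) = 15.027
H^(1/2) = 2.1886
r^(5/6) = 8.6801
v = 0.195 * 15.027 * 2.1886 / 8.6801 = 0.73886 m/s

0.73886 m/s


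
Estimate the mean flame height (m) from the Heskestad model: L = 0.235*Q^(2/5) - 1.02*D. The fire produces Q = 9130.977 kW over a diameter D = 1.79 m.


Q^(2/5) = 38.389
0.235 * Q^(2/5) = 9.0214
1.02 * D = 1.8258
L = 7.1956 m

7.1956 m


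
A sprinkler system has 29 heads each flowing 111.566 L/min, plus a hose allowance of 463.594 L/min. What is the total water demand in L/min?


Sprinkler demand = 29 * 111.566 = 3235.414 L/min
Total = 3235.414 + 463.594 = 3699.008 L/min

3699.008 L/min


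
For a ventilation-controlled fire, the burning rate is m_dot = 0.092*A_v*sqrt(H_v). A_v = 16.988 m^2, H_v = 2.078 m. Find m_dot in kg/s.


sqrt(H_v) = 1.4415
m_dot = 0.092 * 16.988 * 1.4415 = 2.2530 kg/s

2.2530 kg/s


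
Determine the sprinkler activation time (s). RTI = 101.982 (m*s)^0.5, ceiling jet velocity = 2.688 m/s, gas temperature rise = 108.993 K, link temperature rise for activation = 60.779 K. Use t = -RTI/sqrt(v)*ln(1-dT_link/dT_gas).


dT_link/dT_gas = 0.55764
ln(1 - 0.55764) = -0.81563
t = -101.982 / sqrt(2.688) * -0.81563 = 50.735 s

50.735 s


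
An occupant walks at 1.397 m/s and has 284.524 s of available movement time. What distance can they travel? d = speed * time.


d = 1.397 * 284.524 = 397.48 m

397.48 m


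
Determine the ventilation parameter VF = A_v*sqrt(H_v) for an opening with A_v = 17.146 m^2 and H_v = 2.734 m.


sqrt(H_v) = 1.6535
VF = 17.146 * 1.6535 = 28.351 m^(5/2)

28.351 m^(5/2)


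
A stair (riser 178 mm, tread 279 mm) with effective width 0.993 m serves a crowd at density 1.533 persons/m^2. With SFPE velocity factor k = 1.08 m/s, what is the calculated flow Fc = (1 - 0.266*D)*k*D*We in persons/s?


1 - 0.266*D = 1 - 0.266*1.533 = 0.59222
Fs = 0.59222 * 1.08 * 1.533 = 0.98051 persons/(s*m)
Fc = 0.98051 * 0.993 = 0.97364 persons/s

0.97364 persons/s


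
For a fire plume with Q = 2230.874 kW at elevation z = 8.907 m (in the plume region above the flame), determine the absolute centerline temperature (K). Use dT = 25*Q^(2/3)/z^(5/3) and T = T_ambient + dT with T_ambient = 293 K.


Q^(2/3) = 170.73
z^(5/3) = 38.272
dT = 25 * 170.73 / 38.272 = 111.52 K
T = 293 + 111.52 = 404.52 K

404.52 K


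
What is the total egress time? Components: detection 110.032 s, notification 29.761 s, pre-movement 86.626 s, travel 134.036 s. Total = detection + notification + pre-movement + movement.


Total = 110.032 + 29.761 + 86.626 + 134.036 = 360.455 s

360.455 s


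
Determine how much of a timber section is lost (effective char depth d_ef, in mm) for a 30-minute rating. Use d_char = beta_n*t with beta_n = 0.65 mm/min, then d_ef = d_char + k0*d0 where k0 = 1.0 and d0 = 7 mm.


d_char = 0.65 * 30 = 19.5 mm
d_ef = 19.5 + 1.0*7 = 26.5 mm

26.5 mm


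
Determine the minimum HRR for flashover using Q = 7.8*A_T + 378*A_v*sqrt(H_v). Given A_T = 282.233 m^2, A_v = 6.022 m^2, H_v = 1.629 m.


7.8*A_T = 2201.4
sqrt(H_v) = 1.2763
378*A_v*sqrt(H_v) = 2905.3
Q = 2201.4 + 2905.3 = 5106.7 kW

5106.7 kW


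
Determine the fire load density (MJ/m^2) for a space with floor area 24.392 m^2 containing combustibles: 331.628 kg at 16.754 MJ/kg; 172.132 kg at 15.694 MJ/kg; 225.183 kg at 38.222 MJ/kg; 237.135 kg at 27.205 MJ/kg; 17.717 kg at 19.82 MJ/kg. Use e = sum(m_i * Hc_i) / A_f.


Total energy = 331.628*16.754 + 172.132*15.694 + 225.183*38.222 + 237.135*27.205 + 17.717*19.82
= 5556.096 + 2701.440 + 8606.945 + 6451.258 + 351.1509
= 23666.89 MJ
e = 23666.89 / 24.392 = 970.27 MJ/m^2

970.27 MJ/m^2


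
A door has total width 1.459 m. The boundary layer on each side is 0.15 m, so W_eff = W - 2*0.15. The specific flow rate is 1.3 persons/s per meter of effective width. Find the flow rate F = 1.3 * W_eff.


W_eff = 1.459 - 0.30 = 1.159 m
F = 1.3 * 1.159 = 1.5067 persons/s

1.5067 persons/s


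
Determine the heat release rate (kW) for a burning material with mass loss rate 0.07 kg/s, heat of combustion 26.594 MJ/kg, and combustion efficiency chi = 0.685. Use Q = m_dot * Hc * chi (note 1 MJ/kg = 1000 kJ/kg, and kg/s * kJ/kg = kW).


Hc = 26.594 MJ/kg = 26.594 * 1000 kJ/kg = 26594 kJ/kg
Q = 0.07 kg/s * 26594 kJ/kg * 0.685 = 1275.2 kW

1275.2 kW


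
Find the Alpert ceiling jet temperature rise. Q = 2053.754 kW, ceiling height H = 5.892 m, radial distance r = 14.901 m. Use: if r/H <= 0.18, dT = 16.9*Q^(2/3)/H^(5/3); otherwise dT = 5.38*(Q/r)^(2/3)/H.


r/H = 14.901 / 5.892 = 2.5290
r/H > 0.18, so dT = 5.38*(Q/r)^(2/3)/H
Q/r = 137.83
(Q/r)^(2/3) = 26.682
dT = 5.38 * 26.682 / 5.892 = 24.364 K

24.364 K


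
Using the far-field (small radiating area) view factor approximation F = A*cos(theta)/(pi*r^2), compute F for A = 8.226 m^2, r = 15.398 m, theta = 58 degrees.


cos(58 deg) = 0.52992
pi*r^2 = 744.87
F = 8.226 * 0.52992 / 744.87 = 0.0058522

0.0058522


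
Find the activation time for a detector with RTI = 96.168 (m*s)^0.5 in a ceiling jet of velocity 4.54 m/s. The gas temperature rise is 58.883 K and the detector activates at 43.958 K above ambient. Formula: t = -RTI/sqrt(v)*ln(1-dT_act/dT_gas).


dT_act/dT_gas = 0.74653
ln(1 - 0.74653) = -1.3725
t = -96.168 / sqrt(4.54) * -1.3725 = 61.947 s

61.947 s


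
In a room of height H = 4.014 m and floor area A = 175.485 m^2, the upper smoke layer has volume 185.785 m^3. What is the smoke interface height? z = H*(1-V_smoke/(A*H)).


V/(A*H) = 0.26375
1 - 0.26375 = 0.73625
z = 4.014 * 0.73625 = 2.9553 m

2.9553 m


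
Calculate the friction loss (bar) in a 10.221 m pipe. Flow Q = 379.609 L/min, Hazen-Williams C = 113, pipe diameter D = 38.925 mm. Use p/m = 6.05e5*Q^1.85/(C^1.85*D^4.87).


Q^1.85 = 59125
C^1.85 = 6283.4
D^4.87 = 5.5515e+07
p/m = 0.10255 bar/m
p_total = 0.10255 * 10.221 = 1.0481 bar

1.0481 bar


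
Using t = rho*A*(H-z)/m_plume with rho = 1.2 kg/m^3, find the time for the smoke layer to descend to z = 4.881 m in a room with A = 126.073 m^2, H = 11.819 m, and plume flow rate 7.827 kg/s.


H - z = 6.938 m
t = 1.2 * 126.073 * 6.938 / 7.827 = 134.10 s

134.10 s


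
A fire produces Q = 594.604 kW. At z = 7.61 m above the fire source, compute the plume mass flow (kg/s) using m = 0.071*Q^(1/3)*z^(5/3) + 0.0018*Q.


Q^(1/3) = 8.4090
z^(5/3) = 29.442
First term = 0.071 * 8.4090 * 29.442 = 17.578
Second term = 0.0018 * 594.604 = 1.0703
m = 18.649 kg/s

18.649 kg/s


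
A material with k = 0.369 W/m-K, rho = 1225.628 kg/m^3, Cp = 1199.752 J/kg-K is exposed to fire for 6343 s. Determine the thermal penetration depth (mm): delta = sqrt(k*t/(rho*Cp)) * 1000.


alpha = 0.369 / (1225.628 * 1199.752) = 2.5094e-07 m^2/s
alpha * t = 0.0015917
delta = sqrt(0.0015917) * 1000 = 39.897 mm

39.897 mm


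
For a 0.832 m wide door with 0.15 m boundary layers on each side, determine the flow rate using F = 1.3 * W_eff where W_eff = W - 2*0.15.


W_eff = 0.832 - 0.30 = 0.532 m
F = 1.3 * 0.532 = 0.69160 persons/s

0.69160 persons/s


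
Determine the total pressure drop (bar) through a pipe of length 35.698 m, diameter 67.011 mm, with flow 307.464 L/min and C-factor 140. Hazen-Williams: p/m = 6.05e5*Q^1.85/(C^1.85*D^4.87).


Q^1.85 = 40033
C^1.85 = 9339.8
D^4.87 = 7.8222e+08
p/m = 0.0033152 bar/m
p_total = 0.0033152 * 35.698 = 0.11835 bar

0.11835 bar


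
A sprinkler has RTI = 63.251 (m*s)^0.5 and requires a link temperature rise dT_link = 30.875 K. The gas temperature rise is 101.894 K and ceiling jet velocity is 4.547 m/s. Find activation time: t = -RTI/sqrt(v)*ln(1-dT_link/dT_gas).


dT_link/dT_gas = 0.30301
ln(1 - 0.30301) = -0.36099
t = -63.251 / sqrt(4.547) * -0.36099 = 10.708 s

10.708 s


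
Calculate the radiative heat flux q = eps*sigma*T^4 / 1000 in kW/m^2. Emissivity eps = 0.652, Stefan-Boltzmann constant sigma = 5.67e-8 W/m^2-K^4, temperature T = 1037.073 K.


T^4 = 1.1567e+12
q = 0.652 * 5.67e-8 * 1.1567e+12 / 1000 = 42.763 kW/m^2

42.763 kW/m^2


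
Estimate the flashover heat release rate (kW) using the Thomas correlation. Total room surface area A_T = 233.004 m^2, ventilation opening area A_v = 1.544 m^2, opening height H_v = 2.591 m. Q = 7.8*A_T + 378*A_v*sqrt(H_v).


7.8*A_T = 1817.4
sqrt(H_v) = 1.6097
378*A_v*sqrt(H_v) = 939.45
Q = 1817.4 + 939.45 = 2756.9 kW

2756.9 kW


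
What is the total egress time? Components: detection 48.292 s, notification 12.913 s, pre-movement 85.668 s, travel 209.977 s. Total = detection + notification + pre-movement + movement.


Total = 48.292 + 12.913 + 85.668 + 209.977 = 356.85 s

356.85 s


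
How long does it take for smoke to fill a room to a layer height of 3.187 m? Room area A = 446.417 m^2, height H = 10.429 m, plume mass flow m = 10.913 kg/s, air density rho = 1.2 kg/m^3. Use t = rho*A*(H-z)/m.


H - z = 7.242 m
t = 1.2 * 446.417 * 7.242 / 10.913 = 355.50 s

355.50 s


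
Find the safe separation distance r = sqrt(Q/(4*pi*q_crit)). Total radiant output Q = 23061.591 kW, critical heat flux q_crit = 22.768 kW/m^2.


4*pi*q_crit = 286.11
Q/(4*pi*q_crit) = 80.604
r = sqrt(80.604) = 8.9780 m

8.9780 m


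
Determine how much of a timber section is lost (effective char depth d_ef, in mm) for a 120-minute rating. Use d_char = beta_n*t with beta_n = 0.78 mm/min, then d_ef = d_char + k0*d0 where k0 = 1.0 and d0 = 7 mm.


d_char = 0.78 * 120 = 93.6 mm
d_ef = 93.6 + 1.0*7 = 100.6 mm

100.6 mm


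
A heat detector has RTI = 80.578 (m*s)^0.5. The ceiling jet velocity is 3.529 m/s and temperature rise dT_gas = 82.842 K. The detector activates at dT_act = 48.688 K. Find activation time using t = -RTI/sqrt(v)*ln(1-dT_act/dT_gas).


dT_act/dT_gas = 0.58772
ln(1 - 0.58772) = -0.88606
t = -80.578 / sqrt(3.529) * -0.88606 = 38.006 s

38.006 s


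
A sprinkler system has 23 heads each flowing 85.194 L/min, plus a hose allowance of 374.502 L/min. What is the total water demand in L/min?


Sprinkler demand = 23 * 85.194 = 1959.462 L/min
Total = 1959.462 + 374.502 = 2333.964 L/min

2333.964 L/min


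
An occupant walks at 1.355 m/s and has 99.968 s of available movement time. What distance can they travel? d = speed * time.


d = 1.355 * 99.968 = 135.46 m

135.46 m


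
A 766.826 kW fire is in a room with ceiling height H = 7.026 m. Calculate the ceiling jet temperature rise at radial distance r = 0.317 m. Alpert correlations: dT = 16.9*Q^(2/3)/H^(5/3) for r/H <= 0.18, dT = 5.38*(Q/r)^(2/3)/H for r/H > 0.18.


r/H = 0.317 / 7.026 = 0.045118
r/H <= 0.18, so dT = 16.9*Q^(2/3)/H^(5/3)
Q^(2/3) = 83.778
H^(5/3) = 25.774
dT = 16.9 * 83.778 / 25.774 = 54.934 K

54.934 K


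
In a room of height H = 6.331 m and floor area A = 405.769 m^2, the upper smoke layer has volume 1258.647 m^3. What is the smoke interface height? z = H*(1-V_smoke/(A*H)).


V/(A*H) = 0.48995
1 - 0.48995 = 0.51005
z = 6.331 * 0.51005 = 3.2291 m

3.2291 m


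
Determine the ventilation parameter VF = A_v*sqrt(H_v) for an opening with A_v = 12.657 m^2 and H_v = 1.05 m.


sqrt(H_v) = 1.0247
VF = 12.657 * 1.0247 = 12.970 m^(5/2)

12.970 m^(5/2)


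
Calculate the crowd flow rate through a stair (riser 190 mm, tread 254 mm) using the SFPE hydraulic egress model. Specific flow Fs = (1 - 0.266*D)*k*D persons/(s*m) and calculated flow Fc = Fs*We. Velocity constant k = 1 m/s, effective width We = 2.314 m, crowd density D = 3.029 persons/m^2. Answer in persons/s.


1 - 0.266*D = 1 - 0.266*3.029 = 0.19429
Fs = 0.19429 * 1 * 3.029 = 0.58849 persons/(s*m)
Fc = 0.58849 * 2.314 = 1.3618 persons/s

1.3618 persons/s


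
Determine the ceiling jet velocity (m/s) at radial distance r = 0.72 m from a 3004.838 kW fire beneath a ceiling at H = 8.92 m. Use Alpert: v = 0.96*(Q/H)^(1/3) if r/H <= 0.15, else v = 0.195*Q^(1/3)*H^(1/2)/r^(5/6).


r/H = 0.72 / 8.92 = 0.080717
r/H <= 0.15, so v = 0.96*(Q/H)^(1/3)
Q/H = 336.87
(Q/H)^(1/3) = 6.9580
v = 0.96 * 6.9580 = 6.6797 m/s

6.6797 m/s


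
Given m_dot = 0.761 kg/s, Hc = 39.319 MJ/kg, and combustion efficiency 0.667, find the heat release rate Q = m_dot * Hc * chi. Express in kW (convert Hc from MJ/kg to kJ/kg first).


Hc = 39.319 MJ/kg = 39.319 * 1000 kJ/kg = 39319 kJ/kg
Q = 0.761 kg/s * 39319 kJ/kg * 0.667 = 19958 kW

19958 kW


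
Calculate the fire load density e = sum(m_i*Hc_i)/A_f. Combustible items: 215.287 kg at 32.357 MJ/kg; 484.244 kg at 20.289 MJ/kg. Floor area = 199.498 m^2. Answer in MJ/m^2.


Total energy = 215.287*32.357 + 484.244*20.289
= 6966.041 + 9824.827
= 16790.87 MJ
e = 16790.87 / 199.498 = 84.166 MJ/m^2

84.166 MJ/m^2
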